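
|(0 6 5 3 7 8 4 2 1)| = 9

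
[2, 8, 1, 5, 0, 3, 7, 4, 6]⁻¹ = [4, 2, 0, 5, 7, 3, 8, 6, 1]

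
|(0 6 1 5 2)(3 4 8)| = 15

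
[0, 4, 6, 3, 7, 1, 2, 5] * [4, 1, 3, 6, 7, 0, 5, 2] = [4, 7, 5, 6, 2, 1, 3, 0]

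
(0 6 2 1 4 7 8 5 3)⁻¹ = (0 3 5 8 7 4 1 2 6)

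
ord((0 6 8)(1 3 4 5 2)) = 15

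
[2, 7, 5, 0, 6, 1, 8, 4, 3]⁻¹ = [3, 5, 0, 8, 7, 2, 4, 1, 6]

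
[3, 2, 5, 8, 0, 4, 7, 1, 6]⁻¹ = [4, 7, 1, 0, 5, 2, 8, 6, 3]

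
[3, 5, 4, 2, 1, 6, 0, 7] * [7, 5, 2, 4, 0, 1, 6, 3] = [4, 1, 0, 2, 5, 6, 7, 3]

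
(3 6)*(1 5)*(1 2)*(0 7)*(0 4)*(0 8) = (0 7 4 8) (1 5 2) (3 6) 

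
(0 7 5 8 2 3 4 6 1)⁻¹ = (0 1 6 4 3 2 8 5 7)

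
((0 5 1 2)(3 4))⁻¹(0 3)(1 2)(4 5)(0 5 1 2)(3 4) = (0 2)(1 3)(4 5)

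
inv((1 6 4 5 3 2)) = (1 2 3 5 4 6)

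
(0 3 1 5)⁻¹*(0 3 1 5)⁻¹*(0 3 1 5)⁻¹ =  (0 3 1 5)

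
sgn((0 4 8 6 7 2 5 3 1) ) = 1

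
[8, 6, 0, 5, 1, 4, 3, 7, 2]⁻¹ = [2, 4, 8, 6, 5, 3, 1, 7, 0]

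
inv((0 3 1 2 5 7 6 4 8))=(0 8 4 6 7 5 2 1 3)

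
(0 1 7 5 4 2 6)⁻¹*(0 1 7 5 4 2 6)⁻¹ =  (0 2 5 1 6 4 7)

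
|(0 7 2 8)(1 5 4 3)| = 4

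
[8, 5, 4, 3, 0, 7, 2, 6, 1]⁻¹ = [4, 8, 6, 3, 2, 1, 7, 5, 0]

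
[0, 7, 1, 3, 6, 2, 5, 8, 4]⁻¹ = [0, 2, 5, 3, 8, 6, 4, 1, 7]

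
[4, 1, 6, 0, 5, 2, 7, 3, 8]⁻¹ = [3, 1, 5, 7, 0, 4, 2, 6, 8]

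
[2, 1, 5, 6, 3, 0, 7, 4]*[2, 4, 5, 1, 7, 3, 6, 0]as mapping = [0→5, 1→4, 2→3, 3→6, 4→1, 5→2, 6→0, 7→7]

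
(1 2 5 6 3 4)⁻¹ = (1 4 3 6 5 2)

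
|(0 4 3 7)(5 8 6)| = 12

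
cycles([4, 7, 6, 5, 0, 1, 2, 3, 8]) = (0 4)(1 7 3 5)(2 6)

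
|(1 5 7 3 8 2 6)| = 7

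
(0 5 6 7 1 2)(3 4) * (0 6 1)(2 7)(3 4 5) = (0 3 5 1 7)(2 6)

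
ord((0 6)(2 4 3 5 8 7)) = 6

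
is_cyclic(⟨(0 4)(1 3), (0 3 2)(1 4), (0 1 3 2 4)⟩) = no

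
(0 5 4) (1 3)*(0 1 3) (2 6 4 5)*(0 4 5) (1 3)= (0 2 6 5) (1 4 3) 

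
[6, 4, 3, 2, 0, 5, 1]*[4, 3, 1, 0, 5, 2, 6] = [6, 5, 0, 1, 4, 2, 3]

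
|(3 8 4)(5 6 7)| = 3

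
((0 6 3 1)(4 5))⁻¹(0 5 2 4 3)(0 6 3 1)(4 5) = (1 6 4 2 5)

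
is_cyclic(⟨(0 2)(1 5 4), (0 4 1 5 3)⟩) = no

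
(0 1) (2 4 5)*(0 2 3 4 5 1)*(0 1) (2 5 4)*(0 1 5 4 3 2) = (0 5 2 3) (1 4) 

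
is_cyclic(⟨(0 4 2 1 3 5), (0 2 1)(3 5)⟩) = no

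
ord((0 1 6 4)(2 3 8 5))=4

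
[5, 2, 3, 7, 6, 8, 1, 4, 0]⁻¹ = [8, 6, 1, 2, 7, 0, 4, 3, 5]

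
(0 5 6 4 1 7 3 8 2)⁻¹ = (0 2 8 3 7 1 4 6 5)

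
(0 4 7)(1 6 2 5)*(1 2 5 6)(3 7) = (0 4 3 7)(2 6 5)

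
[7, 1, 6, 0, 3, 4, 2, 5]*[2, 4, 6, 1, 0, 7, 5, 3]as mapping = [0→3, 1→4, 2→5, 3→2, 4→1, 5→0, 6→6, 7→7]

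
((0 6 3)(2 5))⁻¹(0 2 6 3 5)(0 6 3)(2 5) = (0 2 6 5 3)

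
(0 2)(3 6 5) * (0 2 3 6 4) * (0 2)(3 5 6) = (0 5 3 4 2)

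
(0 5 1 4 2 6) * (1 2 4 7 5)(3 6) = (0 1 7 5 2 3 6)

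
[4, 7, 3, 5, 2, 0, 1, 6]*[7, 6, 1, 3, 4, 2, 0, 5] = [4, 5, 3, 2, 1, 7, 6, 0]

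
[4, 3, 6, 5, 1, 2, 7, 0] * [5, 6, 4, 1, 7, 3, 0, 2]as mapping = [0→7, 1→1, 2→0, 3→3, 4→6, 5→4, 6→2, 7→5]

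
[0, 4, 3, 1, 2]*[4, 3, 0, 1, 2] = [4, 2, 1, 3, 0]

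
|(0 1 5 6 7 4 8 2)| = 8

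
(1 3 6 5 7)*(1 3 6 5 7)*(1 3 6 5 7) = (1 5 3 7 6)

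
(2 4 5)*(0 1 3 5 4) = (0 1 3 5 2) 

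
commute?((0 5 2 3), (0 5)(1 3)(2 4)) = no:(0 5 2 3)*(0 5)(1 3)(2 4) = (1 3 5 4 2), (0 5)(1 3)(2 4)*(0 5 2 3) = (0 2 4 3 1)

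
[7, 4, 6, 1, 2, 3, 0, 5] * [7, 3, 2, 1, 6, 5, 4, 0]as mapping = [0→0, 1→6, 2→4, 3→3, 4→2, 5→1, 6→7, 7→5]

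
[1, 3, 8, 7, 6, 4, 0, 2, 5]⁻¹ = [6, 0, 7, 1, 5, 8, 4, 3, 2]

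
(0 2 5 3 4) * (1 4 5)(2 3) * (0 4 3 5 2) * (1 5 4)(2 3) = (0 4 1 2 5)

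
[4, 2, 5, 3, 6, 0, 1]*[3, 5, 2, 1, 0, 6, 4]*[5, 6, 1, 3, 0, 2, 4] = [5, 1, 4, 6, 0, 3, 2]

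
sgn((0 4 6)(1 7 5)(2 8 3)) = 1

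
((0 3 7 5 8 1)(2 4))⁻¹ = (0 1 8 5 7 3)(2 4)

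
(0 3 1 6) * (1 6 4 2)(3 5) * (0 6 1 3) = (0 5)(1 4 2 3)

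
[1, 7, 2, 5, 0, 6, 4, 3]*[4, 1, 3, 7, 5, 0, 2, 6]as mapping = [0→1, 1→6, 2→3, 3→0, 4→4, 5→2, 6→5, 7→7]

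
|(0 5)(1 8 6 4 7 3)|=6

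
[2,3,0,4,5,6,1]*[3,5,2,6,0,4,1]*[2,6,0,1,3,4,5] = [0,5,1,2,3,6,4]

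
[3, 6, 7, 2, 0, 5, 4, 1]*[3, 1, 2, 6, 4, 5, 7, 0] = [6, 7, 0, 2, 3, 5, 4, 1]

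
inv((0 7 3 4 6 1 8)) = (0 8 1 6 4 3 7)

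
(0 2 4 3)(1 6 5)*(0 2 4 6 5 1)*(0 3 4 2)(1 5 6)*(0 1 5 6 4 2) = (1 4 2 5 3)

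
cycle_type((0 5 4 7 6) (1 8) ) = 2.5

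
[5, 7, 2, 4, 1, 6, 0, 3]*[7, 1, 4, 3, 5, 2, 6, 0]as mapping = [0→2, 1→0, 2→4, 3→5, 4→1, 5→6, 6→7, 7→3]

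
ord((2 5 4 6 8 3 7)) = 7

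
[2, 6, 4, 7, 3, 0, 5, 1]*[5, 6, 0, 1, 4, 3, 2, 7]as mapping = [0→0, 1→2, 2→4, 3→7, 4→1, 5→5, 6→3, 7→6]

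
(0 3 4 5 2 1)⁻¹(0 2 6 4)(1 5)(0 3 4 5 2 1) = (0 2)(1 6 5 3)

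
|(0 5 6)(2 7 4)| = 3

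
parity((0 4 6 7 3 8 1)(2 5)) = odd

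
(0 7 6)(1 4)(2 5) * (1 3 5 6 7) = (0 1 4 3 5 2 6)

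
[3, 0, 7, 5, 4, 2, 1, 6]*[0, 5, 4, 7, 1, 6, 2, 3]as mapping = [0→7, 1→0, 2→3, 3→6, 4→1, 5→4, 6→5, 7→2]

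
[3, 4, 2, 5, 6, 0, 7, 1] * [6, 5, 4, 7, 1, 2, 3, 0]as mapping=[0→7, 1→1, 2→4, 3→2, 4→3, 5→6, 6→0, 7→5]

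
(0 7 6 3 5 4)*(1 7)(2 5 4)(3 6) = (0 1 7 3 4)(2 5)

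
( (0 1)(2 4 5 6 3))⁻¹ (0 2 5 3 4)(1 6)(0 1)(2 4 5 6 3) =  (0 3)(1 4 6 2 5)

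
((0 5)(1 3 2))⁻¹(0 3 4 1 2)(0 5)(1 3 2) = (1 5 2 4 3)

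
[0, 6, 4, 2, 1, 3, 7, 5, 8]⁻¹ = [0, 4, 3, 5, 2, 7, 1, 6, 8]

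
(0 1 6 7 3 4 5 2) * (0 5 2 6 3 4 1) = (1 3)(2 5 6 7 4)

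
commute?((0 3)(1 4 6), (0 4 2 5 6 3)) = no:(0 3)(1 4 6) * (0 4 2 5 6 3) = (1 2 5 6)(3 4), (0 4 2 5 6 3) * (0 3)(1 4 6) = (0 6)(1 4 2 5)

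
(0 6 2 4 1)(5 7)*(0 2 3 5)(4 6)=(0 4 1 2 6 3 5 7)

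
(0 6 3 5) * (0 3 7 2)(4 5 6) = (0 4 5 3 6 7 2)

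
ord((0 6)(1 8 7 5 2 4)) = 6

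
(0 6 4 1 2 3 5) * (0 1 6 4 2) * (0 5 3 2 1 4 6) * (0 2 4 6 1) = (0 1 5 6)(2 4)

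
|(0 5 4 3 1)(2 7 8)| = 15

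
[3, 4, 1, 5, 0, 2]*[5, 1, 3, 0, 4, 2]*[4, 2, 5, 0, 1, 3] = [4, 1, 2, 5, 3, 0]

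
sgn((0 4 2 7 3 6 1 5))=-1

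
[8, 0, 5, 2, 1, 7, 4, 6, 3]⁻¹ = [1, 4, 3, 8, 6, 2, 7, 5, 0]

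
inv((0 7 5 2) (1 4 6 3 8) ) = (0 2 5 7) (1 8 3 6 4) 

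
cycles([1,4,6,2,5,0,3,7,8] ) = (0 1 4 5)(2 6 3)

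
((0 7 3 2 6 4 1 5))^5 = (0 4 3 5 6 7 1 2)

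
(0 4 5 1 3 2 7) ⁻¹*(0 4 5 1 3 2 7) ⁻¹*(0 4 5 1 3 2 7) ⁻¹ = (0 3 4 2 5 7 1) 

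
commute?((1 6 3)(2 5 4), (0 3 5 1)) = no:(1 6 3)(2 5 4)*(0 3 5 1) = (0 3)(1 6 5 4 2), (0 3 5 1)*(1 6 3)(2 5 4) = (0 1)(2 5 6 3 4)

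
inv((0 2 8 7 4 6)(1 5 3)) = (0 6 4 7 8 2)(1 3 5)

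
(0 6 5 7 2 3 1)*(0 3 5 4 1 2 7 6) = (1 3 2 5 6 4)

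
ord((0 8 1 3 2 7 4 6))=8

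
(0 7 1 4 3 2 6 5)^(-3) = (0 2 1 5 3 7 6 4)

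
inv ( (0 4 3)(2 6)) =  (0 3 4)(2 6)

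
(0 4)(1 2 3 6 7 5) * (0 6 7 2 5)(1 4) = (0 1 5 4 6 2 3 7)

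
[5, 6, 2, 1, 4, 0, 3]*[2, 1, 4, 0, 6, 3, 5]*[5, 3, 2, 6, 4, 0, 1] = [6, 0, 4, 3, 1, 2, 5]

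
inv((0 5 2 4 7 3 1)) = (0 1 3 7 4 2 5)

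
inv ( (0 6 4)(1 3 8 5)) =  (0 4 6)(1 5 8 3)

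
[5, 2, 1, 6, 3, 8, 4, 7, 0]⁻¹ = [8, 2, 1, 4, 6, 0, 3, 7, 5]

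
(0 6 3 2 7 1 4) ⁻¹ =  (0 4 1 7 2 3 6) 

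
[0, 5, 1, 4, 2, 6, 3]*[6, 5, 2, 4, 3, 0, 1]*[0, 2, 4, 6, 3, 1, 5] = [5, 0, 1, 6, 4, 2, 3]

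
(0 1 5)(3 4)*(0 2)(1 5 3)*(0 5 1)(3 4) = (0 1 4)(2 5)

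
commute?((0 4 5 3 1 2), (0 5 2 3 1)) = no:(0 4 5 3 1 2)*(0 5 2 3 1) = (0 4 2 5 1 3), (0 5 2 3 1)*(0 4 5 3 1 2) = (0 3 2 1 4 5)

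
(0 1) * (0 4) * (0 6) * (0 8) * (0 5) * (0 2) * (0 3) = (0 1 4 6 8 5 2 3)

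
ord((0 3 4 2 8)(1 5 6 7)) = 20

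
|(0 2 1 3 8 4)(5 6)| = 6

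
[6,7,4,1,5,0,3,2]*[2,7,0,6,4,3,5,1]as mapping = [0→5,1→1,2→4,3→7,4→3,5→2,6→6,7→0]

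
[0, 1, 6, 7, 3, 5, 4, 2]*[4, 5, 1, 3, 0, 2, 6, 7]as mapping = [0→4, 1→5, 2→6, 3→7, 4→3, 5→2, 6→0, 7→1]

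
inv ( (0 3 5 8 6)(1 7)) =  (0 6 8 5 3)(1 7)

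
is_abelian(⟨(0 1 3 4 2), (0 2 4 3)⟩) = no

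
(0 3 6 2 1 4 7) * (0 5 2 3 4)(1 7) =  (0 4 1)(2 7 5)(3 6)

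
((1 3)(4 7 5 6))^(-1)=(1 3)(4 6 5 7)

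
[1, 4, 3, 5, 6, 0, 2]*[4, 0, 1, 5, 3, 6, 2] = [0, 3, 5, 6, 2, 4, 1]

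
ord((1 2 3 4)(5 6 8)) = 12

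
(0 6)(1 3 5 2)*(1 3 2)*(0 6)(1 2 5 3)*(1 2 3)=(1 5 3)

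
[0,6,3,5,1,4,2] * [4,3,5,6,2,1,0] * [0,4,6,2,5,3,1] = [5,0,1,4,2,6,3]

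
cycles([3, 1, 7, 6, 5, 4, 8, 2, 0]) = (0 3 6 8)(2 7)(4 5)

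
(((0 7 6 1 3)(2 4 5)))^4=(0 3 1 6 7)(2 4 5)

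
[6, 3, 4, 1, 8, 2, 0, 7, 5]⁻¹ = [6, 3, 5, 1, 2, 8, 0, 7, 4]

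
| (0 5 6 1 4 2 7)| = 7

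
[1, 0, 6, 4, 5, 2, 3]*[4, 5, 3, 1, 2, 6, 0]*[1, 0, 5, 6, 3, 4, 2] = [4, 3, 1, 5, 2, 6, 0]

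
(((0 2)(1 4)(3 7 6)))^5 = (0 2)(1 4)(3 6 7)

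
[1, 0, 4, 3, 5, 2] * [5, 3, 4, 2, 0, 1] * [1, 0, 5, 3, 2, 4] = [3, 4, 1, 5, 0, 2]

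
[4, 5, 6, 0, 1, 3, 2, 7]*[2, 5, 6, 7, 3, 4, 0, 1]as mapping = [0→3, 1→4, 2→0, 3→2, 4→5, 5→7, 6→6, 7→1]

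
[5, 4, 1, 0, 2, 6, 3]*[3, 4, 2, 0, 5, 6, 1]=[6, 5, 4, 3, 2, 1, 0]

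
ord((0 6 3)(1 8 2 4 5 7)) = 6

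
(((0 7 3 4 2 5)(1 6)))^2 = (0 3 2)(4 5 7)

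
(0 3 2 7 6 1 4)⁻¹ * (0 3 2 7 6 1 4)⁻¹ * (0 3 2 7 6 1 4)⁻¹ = (0 6 3 1 2 4 7)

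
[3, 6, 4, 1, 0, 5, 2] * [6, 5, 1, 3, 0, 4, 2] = [3, 2, 0, 5, 6, 4, 1]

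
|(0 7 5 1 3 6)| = 6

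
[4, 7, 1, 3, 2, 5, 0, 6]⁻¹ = [6, 2, 4, 3, 0, 5, 7, 1]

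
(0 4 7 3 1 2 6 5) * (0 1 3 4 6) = (0 6 5 1 2)(4 7)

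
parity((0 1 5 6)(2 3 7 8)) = even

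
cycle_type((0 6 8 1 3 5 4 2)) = 8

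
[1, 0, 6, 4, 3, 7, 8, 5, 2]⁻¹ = [1, 0, 8, 4, 3, 7, 2, 5, 6]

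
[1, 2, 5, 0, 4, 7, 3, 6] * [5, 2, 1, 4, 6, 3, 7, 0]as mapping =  [0→2, 1→1, 2→3, 3→5, 4→6, 5→0, 6→4, 7→7]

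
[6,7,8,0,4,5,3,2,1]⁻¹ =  [3,8,7,6,4,5,0,1,2]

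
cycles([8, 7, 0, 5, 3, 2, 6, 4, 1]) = (0 8 1 7 4 3 5 2)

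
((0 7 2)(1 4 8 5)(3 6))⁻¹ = (0 2 7)(1 5 8 4)(3 6)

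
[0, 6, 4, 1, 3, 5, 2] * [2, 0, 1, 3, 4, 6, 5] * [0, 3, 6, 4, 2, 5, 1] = [6, 5, 2, 0, 4, 1, 3]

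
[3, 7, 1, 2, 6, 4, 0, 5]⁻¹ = [6, 2, 3, 0, 5, 7, 4, 1]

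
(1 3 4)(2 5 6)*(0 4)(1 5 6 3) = (0 4 5 3)(2 6)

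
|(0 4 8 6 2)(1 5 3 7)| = 20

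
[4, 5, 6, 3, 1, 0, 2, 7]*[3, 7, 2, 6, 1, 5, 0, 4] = [1, 5, 0, 6, 7, 3, 2, 4]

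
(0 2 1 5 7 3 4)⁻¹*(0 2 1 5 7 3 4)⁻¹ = (0 3 5 2 4 7 1)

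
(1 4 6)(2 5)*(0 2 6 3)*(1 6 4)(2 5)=(0 5 4 3)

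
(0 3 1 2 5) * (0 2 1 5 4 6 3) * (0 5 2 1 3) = (0 5 1 3 2 4 6)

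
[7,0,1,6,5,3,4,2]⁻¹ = [1,2,7,5,6,4,3,0]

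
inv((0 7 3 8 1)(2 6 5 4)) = (0 1 8 3 7)(2 4 5 6)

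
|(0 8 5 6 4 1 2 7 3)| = 9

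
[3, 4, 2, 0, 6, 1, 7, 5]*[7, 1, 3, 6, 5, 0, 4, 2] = [6, 5, 3, 7, 4, 1, 2, 0]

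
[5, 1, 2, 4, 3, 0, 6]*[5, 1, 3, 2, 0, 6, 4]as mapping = [0→6, 1→1, 2→3, 3→0, 4→2, 5→5, 6→4]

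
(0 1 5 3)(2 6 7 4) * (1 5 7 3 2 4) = (0 5 2 6 3)(1 7)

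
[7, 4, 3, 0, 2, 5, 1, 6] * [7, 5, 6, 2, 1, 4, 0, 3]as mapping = [0→3, 1→1, 2→2, 3→7, 4→6, 5→4, 6→5, 7→0]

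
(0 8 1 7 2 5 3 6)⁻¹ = (0 6 3 5 2 7 1 8)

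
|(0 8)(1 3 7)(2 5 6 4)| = 12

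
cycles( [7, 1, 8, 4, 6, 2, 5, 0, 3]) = (0 7) (2 8 3 4 6 5) 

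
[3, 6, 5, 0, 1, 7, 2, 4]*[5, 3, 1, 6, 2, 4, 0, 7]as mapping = [0→6, 1→0, 2→4, 3→5, 4→3, 5→7, 6→1, 7→2]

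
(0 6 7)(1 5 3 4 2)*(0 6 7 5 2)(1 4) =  (0 7 6 5 3 1 2 4)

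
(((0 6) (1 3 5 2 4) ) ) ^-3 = (0 6) (1 5 4 3 2) 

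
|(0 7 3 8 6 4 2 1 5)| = 9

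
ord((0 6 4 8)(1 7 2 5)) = 4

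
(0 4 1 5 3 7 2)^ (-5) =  (0 1 3 2 4 5 7)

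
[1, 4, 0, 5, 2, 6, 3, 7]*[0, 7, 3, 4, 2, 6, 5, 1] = [7, 2, 0, 6, 3, 5, 4, 1]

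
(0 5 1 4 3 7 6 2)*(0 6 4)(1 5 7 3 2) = (0 7 4 2 6 1)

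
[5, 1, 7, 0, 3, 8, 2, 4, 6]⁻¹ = [3, 1, 6, 4, 7, 0, 8, 2, 5]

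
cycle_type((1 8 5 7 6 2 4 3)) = 8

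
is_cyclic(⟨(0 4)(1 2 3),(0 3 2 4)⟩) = no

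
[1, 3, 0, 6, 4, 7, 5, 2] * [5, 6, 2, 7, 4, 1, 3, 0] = [6, 7, 5, 3, 4, 0, 1, 2]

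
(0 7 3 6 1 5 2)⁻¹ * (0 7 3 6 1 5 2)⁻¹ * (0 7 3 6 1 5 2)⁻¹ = (0 1 7 5 3 2 6)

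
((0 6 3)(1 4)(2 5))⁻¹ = (0 3 6)(1 4)(2 5)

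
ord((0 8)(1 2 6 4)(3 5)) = 4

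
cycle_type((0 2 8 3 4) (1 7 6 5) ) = 4.5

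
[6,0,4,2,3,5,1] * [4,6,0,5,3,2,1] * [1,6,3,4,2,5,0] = [6,2,4,1,5,3,0]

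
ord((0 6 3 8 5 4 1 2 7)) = 9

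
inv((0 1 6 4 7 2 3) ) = (0 3 2 7 4 6 1) 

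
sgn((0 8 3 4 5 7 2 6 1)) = 1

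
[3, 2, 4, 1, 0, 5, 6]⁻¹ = [4, 3, 1, 0, 2, 5, 6]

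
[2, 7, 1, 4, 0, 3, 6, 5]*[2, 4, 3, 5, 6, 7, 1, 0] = [3, 0, 4, 6, 2, 5, 1, 7]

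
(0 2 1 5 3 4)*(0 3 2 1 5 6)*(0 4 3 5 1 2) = (0 2 1 6 4 5)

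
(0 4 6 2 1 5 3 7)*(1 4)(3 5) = (0 1 3 7)(2 4 6)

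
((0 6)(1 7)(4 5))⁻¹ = (0 6)(1 7)(4 5)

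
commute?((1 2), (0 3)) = yes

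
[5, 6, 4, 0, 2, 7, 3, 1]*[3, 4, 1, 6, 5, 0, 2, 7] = [0, 2, 5, 3, 1, 7, 6, 4]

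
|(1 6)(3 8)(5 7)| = 2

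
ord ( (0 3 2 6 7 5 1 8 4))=9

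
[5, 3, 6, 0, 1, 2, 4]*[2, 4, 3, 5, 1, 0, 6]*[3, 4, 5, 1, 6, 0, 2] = [3, 0, 2, 5, 6, 1, 4]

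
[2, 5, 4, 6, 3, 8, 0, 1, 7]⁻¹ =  [6, 7, 0, 4, 2, 1, 3, 8, 5]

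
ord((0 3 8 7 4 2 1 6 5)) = 9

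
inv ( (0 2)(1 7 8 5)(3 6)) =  (0 2)(1 5 8 7)(3 6)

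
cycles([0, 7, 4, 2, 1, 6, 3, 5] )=(1 7 5 6 3 2 4)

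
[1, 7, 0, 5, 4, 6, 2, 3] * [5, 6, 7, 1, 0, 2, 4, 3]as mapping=[0→6, 1→3, 2→5, 3→2, 4→0, 5→4, 6→7, 7→1]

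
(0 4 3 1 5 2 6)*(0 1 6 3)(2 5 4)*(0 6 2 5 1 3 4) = (0 5 1)(2 4 6 3)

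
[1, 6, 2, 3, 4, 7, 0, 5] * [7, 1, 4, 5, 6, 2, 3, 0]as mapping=[0→1, 1→3, 2→4, 3→5, 4→6, 5→0, 6→7, 7→2]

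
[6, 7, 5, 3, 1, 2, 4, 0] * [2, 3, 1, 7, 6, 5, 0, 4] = [0, 4, 5, 7, 3, 1, 6, 2]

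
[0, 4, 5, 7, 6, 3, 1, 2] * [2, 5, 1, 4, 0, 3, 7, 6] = [2, 0, 3, 6, 7, 4, 5, 1]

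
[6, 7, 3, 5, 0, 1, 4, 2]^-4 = [4, 7, 3, 5, 6, 1, 0, 2]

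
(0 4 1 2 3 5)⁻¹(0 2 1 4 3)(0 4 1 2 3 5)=(1 5 4 3 2)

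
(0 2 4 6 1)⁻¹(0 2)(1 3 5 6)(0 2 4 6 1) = (0 3 5 1)(2 4)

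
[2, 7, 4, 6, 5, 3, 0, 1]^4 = [3, 1, 6, 4, 0, 2, 5, 7]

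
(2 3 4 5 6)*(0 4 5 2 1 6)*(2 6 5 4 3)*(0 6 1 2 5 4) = (0 3) (1 4) (2 5 6) 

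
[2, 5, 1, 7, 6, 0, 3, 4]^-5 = [5, 2, 0, 6, 7, 1, 4, 3]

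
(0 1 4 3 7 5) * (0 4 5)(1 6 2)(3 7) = (0 6 2 1 5 4 7)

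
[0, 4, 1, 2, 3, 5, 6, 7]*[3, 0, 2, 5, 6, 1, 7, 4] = [3, 6, 0, 2, 5, 1, 7, 4]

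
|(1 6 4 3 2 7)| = 6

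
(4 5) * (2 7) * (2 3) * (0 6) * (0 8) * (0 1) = (0 6 8 1)(2 7 3)(4 5)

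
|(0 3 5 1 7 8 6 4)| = 8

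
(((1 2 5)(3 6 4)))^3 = ()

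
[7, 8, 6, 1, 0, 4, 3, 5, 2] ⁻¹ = [4, 3, 8, 6, 5, 7, 2, 0, 1] 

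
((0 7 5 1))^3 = (0 1 5 7)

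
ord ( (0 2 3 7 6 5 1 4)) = 8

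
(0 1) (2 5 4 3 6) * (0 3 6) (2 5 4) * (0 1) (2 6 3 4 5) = (1 4 3) (2 5 6) 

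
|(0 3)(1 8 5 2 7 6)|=6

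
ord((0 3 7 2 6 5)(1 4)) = 6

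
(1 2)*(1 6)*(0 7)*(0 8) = (0 7 8)(1 2 6)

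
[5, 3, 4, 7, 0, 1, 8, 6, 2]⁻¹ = [4, 5, 8, 1, 2, 0, 7, 3, 6]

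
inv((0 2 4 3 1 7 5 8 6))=(0 6 8 5 7 1 3 4 2)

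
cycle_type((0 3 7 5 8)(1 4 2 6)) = 4.5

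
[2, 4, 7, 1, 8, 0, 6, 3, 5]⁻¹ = [5, 3, 0, 7, 1, 8, 6, 2, 4]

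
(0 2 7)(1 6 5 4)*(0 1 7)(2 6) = (0 6 5 4 7 1 2)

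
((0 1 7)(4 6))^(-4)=(0 7 1)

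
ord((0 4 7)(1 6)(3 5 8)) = 6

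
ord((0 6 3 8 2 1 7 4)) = 8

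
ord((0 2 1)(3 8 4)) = 3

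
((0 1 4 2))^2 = (0 4)(1 2)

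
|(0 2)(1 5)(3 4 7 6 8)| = 10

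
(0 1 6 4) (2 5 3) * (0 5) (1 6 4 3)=(0 6 3 2) (1 4 5) 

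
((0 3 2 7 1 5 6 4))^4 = (0 1)(2 6)(3 5)(4 7)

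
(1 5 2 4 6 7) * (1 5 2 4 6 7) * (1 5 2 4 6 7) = (1 4)(2 7)(5 6)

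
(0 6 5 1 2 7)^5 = (0 7 2 1 5 6)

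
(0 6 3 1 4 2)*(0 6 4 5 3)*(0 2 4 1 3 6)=(0 1 5 6 2)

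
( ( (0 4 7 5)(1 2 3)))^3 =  (0 5 7 4)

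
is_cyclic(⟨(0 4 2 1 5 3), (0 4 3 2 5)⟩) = no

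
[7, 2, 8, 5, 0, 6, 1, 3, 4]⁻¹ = [4, 6, 1, 7, 8, 3, 5, 0, 2]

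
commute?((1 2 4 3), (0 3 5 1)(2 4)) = no:(1 2 4 3) * (0 3 5 1)(2 4) = (0 3)(1 4 5), (0 3 5 1)(2 4) * (1 2 4 3) = (0 1)(2 3 5)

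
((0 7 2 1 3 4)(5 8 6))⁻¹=(0 4 3 1 2 7)(5 6 8)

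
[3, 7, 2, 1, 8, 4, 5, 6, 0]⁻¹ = [8, 3, 2, 0, 5, 6, 7, 1, 4]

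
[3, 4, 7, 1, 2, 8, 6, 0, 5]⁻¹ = [7, 3, 4, 0, 1, 8, 6, 2, 5]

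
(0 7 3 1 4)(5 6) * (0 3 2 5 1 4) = (0 7 2 5 6 1)(3 4)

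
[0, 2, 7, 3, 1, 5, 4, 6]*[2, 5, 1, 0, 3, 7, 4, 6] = [2, 1, 6, 0, 5, 7, 3, 4]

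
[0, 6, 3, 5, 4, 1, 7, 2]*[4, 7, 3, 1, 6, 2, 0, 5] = [4, 0, 1, 2, 6, 7, 5, 3]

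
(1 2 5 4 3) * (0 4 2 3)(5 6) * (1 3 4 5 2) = (0 5 1 4)(2 6)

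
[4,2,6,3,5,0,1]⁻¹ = [5,6,1,3,0,4,2]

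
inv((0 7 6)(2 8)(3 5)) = (0 6 7)(2 8)(3 5)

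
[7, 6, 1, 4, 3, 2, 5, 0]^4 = [0, 1, 2, 3, 4, 5, 6, 7]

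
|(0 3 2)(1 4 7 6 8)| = 15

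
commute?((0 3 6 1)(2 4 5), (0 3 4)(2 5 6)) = no:(0 3 6 1)(2 4 5)*(0 3 4)(2 5 6) = (0 4 6 1 3 2), (0 3 4)(2 5 6)*(0 3 6 1)(2 4 5) = (0 6 4 3 5 1)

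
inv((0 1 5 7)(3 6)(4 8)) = (0 7 5 1)(3 6)(4 8)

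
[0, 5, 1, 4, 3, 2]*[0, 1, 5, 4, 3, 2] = [0, 2, 1, 3, 4, 5]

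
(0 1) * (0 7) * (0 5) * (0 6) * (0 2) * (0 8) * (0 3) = (0 1 7 5 6 2 8 3)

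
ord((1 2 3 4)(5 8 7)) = 12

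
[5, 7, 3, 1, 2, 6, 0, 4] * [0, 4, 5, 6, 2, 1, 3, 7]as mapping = [0→1, 1→7, 2→6, 3→4, 4→5, 5→3, 6→0, 7→2]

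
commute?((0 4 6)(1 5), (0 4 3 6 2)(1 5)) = no:(0 4 6)(1 5) * (0 4 3 6 2)(1 5) = (0 3 6 4 2), (0 4 3 6 2)(1 5) * (0 4 6)(1 5) = (0 6 2 4 3)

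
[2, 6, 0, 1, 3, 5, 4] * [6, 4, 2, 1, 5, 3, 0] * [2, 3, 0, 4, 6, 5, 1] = [0, 2, 1, 6, 3, 4, 5]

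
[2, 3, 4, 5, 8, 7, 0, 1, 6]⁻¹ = [6, 7, 0, 1, 2, 3, 8, 5, 4]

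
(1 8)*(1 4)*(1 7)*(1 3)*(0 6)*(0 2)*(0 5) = (0 6 2 5)(1 8 4 7 3)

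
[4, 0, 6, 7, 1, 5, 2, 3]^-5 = [4, 0, 6, 7, 1, 5, 2, 3]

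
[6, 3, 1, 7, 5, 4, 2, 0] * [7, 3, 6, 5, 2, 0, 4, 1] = [4, 5, 3, 1, 0, 2, 6, 7]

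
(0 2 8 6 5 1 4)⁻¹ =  (0 4 1 5 6 8 2)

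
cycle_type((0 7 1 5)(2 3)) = 2.4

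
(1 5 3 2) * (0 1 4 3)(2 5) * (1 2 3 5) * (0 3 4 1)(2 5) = (0 5 3)(1 4 2)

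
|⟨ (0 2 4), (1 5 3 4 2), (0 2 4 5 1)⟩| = 360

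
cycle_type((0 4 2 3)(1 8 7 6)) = 4^2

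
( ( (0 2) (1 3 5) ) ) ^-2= (1 3 5) 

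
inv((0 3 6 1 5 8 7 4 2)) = (0 2 4 7 8 5 1 6 3)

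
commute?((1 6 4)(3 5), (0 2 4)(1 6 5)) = no:(1 6 4)(3 5)*(0 2 4)(1 6 5) = (0 2 4 6)(1 5 3), (0 2 4)(1 6 5)*(1 6 4)(3 5) = (0 2 1 4)(3 5 6)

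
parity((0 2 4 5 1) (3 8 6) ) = even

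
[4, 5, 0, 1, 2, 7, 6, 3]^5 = [2, 5, 4, 1, 0, 7, 6, 3]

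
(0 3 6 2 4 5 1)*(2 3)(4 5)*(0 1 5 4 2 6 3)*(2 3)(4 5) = (0 6)(2 5 4 3)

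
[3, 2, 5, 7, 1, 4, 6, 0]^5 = [7, 2, 5, 0, 1, 4, 6, 3]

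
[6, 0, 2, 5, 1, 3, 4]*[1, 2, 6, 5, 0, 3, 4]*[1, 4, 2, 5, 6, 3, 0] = [6, 4, 0, 5, 2, 3, 1]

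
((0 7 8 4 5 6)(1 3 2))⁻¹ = (0 6 5 4 8 7)(1 2 3)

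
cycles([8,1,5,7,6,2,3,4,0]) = (0 8)(2 5)(3 7 4 6)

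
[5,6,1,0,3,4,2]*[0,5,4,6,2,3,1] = [3,1,5,0,6,2,4]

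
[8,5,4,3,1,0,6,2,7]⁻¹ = [5,4,7,3,2,1,6,8,0]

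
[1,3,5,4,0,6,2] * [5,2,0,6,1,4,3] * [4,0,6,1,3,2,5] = [6,5,3,0,2,1,4]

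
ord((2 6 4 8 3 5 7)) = 7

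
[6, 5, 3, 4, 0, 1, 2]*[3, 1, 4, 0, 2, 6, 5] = [5, 6, 0, 2, 3, 1, 4]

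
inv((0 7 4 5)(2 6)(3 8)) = (0 5 4 7)(2 6)(3 8)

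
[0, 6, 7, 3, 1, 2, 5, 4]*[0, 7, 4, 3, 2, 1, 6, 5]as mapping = [0→0, 1→6, 2→5, 3→3, 4→7, 5→4, 6→1, 7→2]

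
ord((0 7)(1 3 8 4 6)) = 10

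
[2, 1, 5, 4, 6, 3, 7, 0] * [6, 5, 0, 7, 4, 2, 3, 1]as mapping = [0→0, 1→5, 2→2, 3→4, 4→3, 5→7, 6→1, 7→6]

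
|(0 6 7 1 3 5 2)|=7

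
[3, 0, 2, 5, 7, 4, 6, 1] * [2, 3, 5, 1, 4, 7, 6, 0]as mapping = [0→1, 1→2, 2→5, 3→7, 4→0, 5→4, 6→6, 7→3]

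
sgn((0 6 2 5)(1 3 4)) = -1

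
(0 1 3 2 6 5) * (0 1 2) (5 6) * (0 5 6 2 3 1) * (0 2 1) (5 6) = (0 3 6 1) (2 5) 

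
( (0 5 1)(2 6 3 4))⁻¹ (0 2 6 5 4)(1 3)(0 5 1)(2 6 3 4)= (0 4)(1 2 5 6 3)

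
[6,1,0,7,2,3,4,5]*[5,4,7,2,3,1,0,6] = [0,4,5,6,7,2,3,1]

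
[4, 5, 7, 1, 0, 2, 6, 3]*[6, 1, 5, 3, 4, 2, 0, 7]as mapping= [0→4, 1→2, 2→7, 3→1, 4→6, 5→5, 6→0, 7→3]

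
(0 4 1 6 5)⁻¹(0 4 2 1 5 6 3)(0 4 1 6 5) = (0 5 3 4 1 2 6)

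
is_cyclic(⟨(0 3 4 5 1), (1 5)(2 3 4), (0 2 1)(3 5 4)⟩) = no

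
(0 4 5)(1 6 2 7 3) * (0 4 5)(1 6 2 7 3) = (0 5 4)(1 2 3 6 7)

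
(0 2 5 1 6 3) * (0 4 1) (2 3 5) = (0 3 4 1 6 5) 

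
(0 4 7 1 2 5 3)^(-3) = (0 2 4 5 7 3 1)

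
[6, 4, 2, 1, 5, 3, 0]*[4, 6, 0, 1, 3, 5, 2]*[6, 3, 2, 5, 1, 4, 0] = [2, 5, 6, 0, 4, 3, 1]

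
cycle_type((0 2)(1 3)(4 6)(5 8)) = 2^4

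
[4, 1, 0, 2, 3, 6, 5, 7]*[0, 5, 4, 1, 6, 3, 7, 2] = [6, 5, 0, 4, 1, 7, 3, 2]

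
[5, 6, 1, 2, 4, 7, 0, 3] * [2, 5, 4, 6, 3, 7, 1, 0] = [7, 1, 5, 4, 3, 0, 2, 6]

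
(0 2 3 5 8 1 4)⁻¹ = (0 4 1 8 5 3 2)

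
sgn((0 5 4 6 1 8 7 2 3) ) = 1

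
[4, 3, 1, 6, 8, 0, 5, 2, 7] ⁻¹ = [5, 2, 7, 1, 0, 6, 3, 8, 4] 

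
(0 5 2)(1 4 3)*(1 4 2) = (0 5 1 2)(3 4)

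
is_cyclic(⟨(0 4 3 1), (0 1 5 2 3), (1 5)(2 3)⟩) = no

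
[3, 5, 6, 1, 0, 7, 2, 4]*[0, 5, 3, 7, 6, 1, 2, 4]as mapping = [0→7, 1→1, 2→2, 3→5, 4→0, 5→4, 6→3, 7→6]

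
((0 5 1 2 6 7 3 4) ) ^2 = (0 1 6 3) (2 7 4 5) 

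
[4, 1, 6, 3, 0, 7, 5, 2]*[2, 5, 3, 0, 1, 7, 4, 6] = [1, 5, 4, 0, 2, 6, 7, 3]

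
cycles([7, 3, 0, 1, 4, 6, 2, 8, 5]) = (0 7 8 5 6 2)(1 3)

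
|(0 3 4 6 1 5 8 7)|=8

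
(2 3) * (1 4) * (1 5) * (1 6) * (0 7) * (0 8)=(0 7 8)(1 4 5 6)(2 3)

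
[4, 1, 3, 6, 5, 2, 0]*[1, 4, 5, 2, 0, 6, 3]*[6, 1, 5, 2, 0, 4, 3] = [6, 0, 5, 2, 3, 4, 1]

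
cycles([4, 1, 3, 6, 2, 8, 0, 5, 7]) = (0 4 2 3 6)(5 8 7)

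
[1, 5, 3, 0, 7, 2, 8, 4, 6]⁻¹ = [3, 0, 5, 2, 7, 1, 8, 4, 6]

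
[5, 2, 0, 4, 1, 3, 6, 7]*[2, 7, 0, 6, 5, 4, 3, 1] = [4, 0, 2, 5, 7, 6, 3, 1]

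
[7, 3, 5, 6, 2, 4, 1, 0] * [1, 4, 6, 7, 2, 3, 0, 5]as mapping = [0→5, 1→7, 2→3, 3→0, 4→6, 5→2, 6→4, 7→1]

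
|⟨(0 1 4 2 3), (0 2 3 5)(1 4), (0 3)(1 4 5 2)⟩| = 360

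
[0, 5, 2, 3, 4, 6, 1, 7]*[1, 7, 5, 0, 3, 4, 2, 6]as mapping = [0→1, 1→4, 2→5, 3→0, 4→3, 5→2, 6→7, 7→6]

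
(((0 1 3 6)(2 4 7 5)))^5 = (0 1 3 6)(2 4 7 5)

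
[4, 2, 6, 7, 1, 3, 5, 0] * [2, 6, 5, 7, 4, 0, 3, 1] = [4, 5, 3, 1, 6, 7, 0, 2]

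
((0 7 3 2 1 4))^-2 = (0 1 3)(2 7 4)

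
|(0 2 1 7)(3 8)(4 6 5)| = 12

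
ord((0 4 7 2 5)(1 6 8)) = 15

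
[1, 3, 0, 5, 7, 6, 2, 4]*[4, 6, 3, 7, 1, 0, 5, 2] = [6, 7, 4, 0, 2, 5, 3, 1]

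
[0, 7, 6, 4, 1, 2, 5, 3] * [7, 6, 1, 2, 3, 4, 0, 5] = [7, 5, 0, 3, 6, 1, 4, 2]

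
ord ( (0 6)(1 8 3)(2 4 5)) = 6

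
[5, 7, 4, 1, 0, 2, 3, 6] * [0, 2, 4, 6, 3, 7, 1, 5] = [7, 5, 3, 2, 0, 4, 6, 1]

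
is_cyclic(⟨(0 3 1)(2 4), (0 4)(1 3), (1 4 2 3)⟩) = no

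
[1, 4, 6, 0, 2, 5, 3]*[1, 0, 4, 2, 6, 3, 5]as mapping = [0→0, 1→6, 2→5, 3→1, 4→4, 5→3, 6→2]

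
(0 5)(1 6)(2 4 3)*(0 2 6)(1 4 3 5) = (0 1)(2 3 6 4 5)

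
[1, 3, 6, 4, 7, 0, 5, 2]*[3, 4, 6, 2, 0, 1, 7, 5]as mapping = [0→4, 1→2, 2→7, 3→0, 4→5, 5→3, 6→1, 7→6]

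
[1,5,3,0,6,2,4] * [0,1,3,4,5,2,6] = [1,2,4,0,6,3,5]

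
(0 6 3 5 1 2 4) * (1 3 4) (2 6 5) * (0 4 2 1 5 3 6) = (0 3 1) (2 5 6) 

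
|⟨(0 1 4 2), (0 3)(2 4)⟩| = 20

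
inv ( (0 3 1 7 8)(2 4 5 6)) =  (0 8 7 1 3)(2 6 5 4)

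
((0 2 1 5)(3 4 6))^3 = (0 5 1 2)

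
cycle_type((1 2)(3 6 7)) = 2.3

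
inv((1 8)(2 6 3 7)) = (1 8)(2 7 3 6)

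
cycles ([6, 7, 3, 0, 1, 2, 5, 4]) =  (0 6 5 2 3)(1 7 4)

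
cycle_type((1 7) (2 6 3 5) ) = 2.4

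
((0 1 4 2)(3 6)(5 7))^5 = (0 1 4 2)(3 6)(5 7)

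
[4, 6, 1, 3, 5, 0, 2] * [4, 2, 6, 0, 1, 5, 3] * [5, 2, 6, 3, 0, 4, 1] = [2, 3, 6, 5, 4, 0, 1]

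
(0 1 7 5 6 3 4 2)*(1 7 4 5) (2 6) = (0 7 1 4 6 3 5 2) 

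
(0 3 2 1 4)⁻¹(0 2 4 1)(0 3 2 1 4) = (0 4 3 1)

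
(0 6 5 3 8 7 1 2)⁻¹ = (0 2 1 7 8 3 5 6)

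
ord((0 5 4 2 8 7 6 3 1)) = 9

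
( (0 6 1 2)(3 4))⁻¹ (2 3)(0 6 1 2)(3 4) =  (0 4)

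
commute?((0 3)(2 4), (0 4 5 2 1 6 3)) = no:(0 3)(2 4)*(0 4 5 2 1 6 3) = (1 6 3 4)(2 5), (0 4 5 2 1 6 3)*(0 3)(2 4) = (0 2 1 6)(4 5)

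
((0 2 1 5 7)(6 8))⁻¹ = (0 7 5 1 2)(6 8)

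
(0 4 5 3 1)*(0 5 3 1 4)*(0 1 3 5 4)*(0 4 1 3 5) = (0 3 4)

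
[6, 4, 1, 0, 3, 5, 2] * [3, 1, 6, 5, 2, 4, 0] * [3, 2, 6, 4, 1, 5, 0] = [3, 6, 2, 4, 5, 1, 0]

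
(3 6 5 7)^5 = (3 6 5 7)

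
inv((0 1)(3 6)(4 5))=(0 1)(3 6)(4 5)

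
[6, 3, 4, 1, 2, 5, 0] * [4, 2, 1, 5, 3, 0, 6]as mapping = [0→6, 1→5, 2→3, 3→2, 4→1, 5→0, 6→4]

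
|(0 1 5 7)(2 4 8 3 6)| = 20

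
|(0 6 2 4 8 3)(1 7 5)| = 6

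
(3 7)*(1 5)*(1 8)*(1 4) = (1 5 8 4)(3 7)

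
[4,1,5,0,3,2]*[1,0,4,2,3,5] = [3,0,5,1,2,4]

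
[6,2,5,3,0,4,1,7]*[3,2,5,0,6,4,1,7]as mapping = [0→1,1→5,2→4,3→0,4→3,5→6,6→2,7→7]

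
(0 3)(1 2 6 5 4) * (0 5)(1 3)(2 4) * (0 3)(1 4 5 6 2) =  (0 4)(1 5)(3 6)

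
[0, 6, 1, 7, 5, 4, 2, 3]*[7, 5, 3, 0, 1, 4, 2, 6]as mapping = [0→7, 1→2, 2→5, 3→6, 4→4, 5→1, 6→3, 7→0]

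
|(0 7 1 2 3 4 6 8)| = 8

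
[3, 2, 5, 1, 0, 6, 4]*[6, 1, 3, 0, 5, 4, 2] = [0, 3, 4, 1, 6, 2, 5]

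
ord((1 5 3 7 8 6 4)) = 7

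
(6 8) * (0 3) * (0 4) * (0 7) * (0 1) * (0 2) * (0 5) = (0 3 4 7 1 2 5)(6 8)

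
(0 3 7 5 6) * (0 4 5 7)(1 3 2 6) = (0 2 6 4 5 1 3)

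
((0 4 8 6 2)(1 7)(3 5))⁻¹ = (0 2 6 8 4)(1 7)(3 5)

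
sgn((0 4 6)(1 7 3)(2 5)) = -1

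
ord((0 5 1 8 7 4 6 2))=8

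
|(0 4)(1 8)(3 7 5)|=6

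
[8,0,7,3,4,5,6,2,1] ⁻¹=[1,8,7,3,4,5,6,2,0] 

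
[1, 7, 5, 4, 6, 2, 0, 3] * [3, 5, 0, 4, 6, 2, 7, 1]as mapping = [0→5, 1→1, 2→2, 3→6, 4→7, 5→0, 6→3, 7→4]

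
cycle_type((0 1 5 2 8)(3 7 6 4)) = 4.5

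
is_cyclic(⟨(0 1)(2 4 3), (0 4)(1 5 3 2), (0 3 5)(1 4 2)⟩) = no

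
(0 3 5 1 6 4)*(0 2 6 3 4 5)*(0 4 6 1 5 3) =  (0 6 3 4 2 1)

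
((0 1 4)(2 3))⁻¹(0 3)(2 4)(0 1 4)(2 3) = (0 3)(1 2)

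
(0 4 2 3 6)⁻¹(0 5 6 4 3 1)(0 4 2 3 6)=(0 2 6 1 4 5)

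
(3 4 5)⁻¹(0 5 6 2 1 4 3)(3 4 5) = (0 3 6 2 1 5 4)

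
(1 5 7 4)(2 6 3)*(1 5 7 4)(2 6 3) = (1 7)(2 3 6)(4 5)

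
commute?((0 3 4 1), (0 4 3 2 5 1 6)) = no:(0 3 4 1) * (0 4 3 2 5 1 6) = (0 2 5 1 4 6), (0 4 3 2 5 1 6) * (0 3 4 1) = (0 1 6 3 2 5)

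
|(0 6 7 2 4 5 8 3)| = 8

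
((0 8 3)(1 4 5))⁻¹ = (0 3 8)(1 5 4)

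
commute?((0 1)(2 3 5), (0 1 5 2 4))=no:(0 1)(2 3 5)*(0 1 5 2 4)=(0 5 4)(2 3), (0 1 5 2 4)*(0 1)(2 3 5)=(1 2 4)(3 5)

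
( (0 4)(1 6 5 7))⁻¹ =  (0 4)(1 7 5 6)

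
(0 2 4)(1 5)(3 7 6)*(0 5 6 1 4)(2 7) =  (0 7 1 6 3 2)(4 5)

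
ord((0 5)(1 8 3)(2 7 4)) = 6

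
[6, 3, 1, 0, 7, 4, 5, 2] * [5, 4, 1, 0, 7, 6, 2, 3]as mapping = [0→2, 1→0, 2→4, 3→5, 4→3, 5→7, 6→6, 7→1]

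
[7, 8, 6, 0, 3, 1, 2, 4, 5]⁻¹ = [3, 5, 6, 4, 7, 8, 2, 0, 1]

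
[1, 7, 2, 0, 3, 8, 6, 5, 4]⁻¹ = [3, 0, 2, 4, 8, 7, 6, 1, 5]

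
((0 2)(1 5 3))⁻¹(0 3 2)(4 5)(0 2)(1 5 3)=(0 2 1)(3 4)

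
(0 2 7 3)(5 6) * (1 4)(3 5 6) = (0 2 7 5 3)(1 4)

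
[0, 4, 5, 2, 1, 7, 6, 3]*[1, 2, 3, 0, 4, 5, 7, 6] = [1, 4, 5, 3, 2, 6, 7, 0]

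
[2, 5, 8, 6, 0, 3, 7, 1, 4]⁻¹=[4, 7, 0, 5, 8, 1, 3, 6, 2]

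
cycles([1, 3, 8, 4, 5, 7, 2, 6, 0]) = (0 1 3 4 5 7 6 2 8) 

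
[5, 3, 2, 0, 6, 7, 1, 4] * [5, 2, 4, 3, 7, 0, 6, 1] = [0, 3, 4, 5, 6, 1, 2, 7]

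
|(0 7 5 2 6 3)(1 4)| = 6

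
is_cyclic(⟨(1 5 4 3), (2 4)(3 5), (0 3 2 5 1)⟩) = no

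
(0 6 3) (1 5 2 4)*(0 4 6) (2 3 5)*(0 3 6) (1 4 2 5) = (0 3 2) (1 5 6) 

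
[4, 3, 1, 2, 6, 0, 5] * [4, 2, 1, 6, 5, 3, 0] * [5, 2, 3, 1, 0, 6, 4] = [6, 4, 3, 2, 5, 0, 1]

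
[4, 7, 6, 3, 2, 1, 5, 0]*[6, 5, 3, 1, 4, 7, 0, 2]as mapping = [0→4, 1→2, 2→0, 3→1, 4→3, 5→5, 6→7, 7→6]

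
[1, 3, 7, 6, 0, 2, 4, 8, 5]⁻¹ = [4, 0, 5, 1, 6, 8, 3, 2, 7]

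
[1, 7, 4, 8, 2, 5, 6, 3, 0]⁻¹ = [8, 0, 4, 7, 2, 5, 6, 1, 3]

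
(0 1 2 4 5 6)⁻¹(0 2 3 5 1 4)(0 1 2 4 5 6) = (1 4 3 6 2 5)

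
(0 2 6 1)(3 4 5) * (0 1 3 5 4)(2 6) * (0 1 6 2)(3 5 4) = (0 2)(1 6 5 4 3)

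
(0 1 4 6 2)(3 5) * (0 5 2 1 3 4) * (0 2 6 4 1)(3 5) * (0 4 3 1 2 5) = (1 5 2)(3 6 4)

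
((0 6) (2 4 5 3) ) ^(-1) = (0 6) (2 3 5 4) 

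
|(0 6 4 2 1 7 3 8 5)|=9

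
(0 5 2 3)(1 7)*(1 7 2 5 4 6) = (0 4 6 1 2 3)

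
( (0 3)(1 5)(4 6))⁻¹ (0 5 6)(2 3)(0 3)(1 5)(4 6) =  (0 2)(1 4 3)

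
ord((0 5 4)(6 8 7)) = 3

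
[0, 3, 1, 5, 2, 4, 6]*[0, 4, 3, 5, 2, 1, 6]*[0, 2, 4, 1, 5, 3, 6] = [0, 3, 5, 2, 1, 4, 6]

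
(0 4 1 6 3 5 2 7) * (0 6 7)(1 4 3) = (0 3 5 2)(1 7 6)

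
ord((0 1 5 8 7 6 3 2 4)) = 9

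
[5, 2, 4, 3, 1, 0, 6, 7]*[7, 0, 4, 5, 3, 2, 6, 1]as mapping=[0→2, 1→4, 2→3, 3→5, 4→0, 5→7, 6→6, 7→1]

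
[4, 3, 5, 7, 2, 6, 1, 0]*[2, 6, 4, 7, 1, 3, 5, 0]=[1, 7, 3, 0, 4, 5, 6, 2] 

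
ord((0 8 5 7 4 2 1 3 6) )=9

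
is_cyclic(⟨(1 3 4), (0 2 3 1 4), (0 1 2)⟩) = no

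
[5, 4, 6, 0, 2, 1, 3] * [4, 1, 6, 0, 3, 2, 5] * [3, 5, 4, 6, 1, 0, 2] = [4, 6, 0, 1, 2, 5, 3]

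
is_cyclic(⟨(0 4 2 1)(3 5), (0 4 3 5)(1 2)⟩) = no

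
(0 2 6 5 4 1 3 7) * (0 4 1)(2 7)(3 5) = (0 7 4)(1 5)(2 6 3)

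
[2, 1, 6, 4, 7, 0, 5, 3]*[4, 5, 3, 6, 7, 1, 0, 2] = [3, 5, 0, 7, 2, 4, 1, 6]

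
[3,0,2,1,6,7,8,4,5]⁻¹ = [1,3,2,0,7,8,4,5,6]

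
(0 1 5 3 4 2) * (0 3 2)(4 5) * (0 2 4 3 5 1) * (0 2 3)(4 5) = (0 2 4 3 1)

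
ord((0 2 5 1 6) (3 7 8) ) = 15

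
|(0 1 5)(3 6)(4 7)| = 6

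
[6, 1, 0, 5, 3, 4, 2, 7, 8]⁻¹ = [2, 1, 6, 4, 5, 3, 0, 7, 8]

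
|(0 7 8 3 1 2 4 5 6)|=9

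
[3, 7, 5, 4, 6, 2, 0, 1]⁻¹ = [6, 7, 5, 0, 3, 2, 4, 1]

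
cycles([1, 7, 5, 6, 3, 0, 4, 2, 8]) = (0 1 7 2 5)(3 6 4)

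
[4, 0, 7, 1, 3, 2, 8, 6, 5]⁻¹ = [1, 3, 5, 4, 0, 8, 7, 2, 6]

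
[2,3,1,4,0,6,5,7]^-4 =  [2,3,1,4,0,5,6,7]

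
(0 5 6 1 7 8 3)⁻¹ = (0 3 8 7 1 6 5)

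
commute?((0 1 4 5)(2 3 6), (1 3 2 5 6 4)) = no:(0 1 4 5)(2 3 6)*(1 3 2 5 6 4) = (0 3 4 6 5), (1 3 2 5 6 4)*(0 1 4 5)(2 3 6) = (0 1 6 5 2)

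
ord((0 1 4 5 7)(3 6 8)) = 15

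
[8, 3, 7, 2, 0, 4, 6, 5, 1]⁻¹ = [4, 8, 3, 1, 5, 7, 6, 2, 0]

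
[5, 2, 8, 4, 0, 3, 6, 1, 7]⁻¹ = [4, 7, 1, 5, 3, 0, 6, 8, 2]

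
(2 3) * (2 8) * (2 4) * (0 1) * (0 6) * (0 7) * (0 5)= (0 1 6 7 5)(2 3 8 4)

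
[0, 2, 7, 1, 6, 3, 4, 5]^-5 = [0, 1, 2, 3, 6, 5, 4, 7]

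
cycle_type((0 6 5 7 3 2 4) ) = 7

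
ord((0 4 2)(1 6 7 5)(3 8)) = 12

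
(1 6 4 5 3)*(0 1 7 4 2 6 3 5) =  (0 1 3 7 4)(2 6)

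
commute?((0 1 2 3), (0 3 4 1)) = no:(0 1 2 3)*(0 3 4 1) = (1 2 4), (0 3 4 1)*(0 1 2 3) = (2 3 4)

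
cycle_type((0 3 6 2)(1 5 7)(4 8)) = 2.3.4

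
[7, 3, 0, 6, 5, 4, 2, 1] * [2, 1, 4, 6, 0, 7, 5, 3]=[3, 6, 2, 5, 7, 0, 4, 1]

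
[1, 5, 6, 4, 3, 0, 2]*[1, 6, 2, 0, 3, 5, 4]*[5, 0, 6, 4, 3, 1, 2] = [2, 1, 3, 4, 5, 0, 6]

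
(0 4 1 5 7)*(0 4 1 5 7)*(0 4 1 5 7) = (0 5 4 7 1)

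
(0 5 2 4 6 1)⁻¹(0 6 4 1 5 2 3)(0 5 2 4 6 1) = (0 2 4 3 5 1 6)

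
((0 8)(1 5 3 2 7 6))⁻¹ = (0 8)(1 6 7 2 3 5)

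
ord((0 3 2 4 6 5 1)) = 7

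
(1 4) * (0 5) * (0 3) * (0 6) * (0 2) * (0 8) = (0 5 3 6 2 8)(1 4)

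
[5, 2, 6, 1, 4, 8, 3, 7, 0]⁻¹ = [8, 3, 1, 6, 4, 0, 2, 7, 5]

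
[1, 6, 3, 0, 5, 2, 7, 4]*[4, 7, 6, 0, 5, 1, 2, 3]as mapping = [0→7, 1→2, 2→0, 3→4, 4→1, 5→6, 6→3, 7→5]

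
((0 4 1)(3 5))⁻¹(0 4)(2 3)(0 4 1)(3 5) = (1 4)(2 5)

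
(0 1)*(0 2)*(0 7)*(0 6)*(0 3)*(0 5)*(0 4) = (0 1 2 7 6 3 5 4)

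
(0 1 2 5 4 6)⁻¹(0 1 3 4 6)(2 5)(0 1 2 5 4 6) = (0 1 2 3 6)(4 5)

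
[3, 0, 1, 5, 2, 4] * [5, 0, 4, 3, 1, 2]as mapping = [0→3, 1→5, 2→0, 3→2, 4→4, 5→1]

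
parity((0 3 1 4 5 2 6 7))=odd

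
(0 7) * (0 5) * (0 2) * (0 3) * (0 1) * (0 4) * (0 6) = (0 7 5 2 3 1 4 6)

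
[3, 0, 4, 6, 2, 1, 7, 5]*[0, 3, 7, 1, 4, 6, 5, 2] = [1, 0, 4, 5, 7, 3, 2, 6]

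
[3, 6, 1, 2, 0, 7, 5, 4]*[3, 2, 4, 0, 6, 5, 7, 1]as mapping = [0→0, 1→7, 2→2, 3→4, 4→3, 5→1, 6→5, 7→6]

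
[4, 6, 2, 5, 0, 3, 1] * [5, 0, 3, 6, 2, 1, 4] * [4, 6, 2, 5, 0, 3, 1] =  [2, 0, 5, 6, 3, 1, 4]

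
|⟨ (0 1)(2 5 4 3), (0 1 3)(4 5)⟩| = 720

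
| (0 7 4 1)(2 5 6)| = 12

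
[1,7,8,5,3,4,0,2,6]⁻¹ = [6,0,7,4,5,3,8,1,2]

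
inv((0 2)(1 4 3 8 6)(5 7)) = (0 2)(1 6 8 3 4)(5 7)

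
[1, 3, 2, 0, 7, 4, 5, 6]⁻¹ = [3, 0, 2, 1, 5, 6, 7, 4]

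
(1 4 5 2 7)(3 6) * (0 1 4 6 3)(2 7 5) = (0 1 6)(2 5 7 4)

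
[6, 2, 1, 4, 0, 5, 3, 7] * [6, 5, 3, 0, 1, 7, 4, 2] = [4, 3, 5, 1, 6, 7, 0, 2]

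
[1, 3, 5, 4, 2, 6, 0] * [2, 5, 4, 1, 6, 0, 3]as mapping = [0→5, 1→1, 2→0, 3→6, 4→4, 5→3, 6→2]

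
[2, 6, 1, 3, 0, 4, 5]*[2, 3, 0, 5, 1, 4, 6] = [0, 6, 3, 5, 2, 1, 4]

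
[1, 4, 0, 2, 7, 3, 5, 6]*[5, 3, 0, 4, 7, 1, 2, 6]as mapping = [0→3, 1→7, 2→5, 3→0, 4→6, 5→4, 6→1, 7→2]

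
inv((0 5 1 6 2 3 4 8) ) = (0 8 4 3 2 6 1 5) 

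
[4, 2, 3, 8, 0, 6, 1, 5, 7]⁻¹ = [4, 6, 1, 2, 0, 7, 5, 8, 3]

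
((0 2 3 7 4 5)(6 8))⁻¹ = (0 5 4 7 3 2)(6 8)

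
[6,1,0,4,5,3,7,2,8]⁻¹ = [2,1,7,5,3,4,0,6,8]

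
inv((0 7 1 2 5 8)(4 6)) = (0 8 5 2 1 7)(4 6)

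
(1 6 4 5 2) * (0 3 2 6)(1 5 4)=(0 3 2 5 6 1)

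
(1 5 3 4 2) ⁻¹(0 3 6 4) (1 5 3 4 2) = (0 4 6 2) 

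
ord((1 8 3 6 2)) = 5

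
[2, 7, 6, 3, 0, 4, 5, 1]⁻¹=[4, 7, 0, 3, 5, 6, 2, 1]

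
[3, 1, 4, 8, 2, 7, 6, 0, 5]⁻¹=[7, 1, 4, 0, 2, 8, 6, 5, 3]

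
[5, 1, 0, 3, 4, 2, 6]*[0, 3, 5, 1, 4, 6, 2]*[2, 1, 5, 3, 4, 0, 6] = [6, 3, 2, 1, 4, 0, 5]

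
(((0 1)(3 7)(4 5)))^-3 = (0 1)(3 7)(4 5)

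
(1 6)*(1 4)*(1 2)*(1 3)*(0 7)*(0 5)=(0 7 5)(1 6 4 2 3)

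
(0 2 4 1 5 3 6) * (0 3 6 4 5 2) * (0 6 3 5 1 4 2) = (0 6 5 3 2 1)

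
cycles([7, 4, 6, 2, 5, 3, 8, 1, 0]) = (0 7 1 4 5 3 2 6 8)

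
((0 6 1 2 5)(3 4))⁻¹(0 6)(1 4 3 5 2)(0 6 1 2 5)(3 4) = (0 5 2 3 4)(1 6)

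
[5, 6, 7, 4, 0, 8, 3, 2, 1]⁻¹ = [4, 8, 7, 6, 3, 0, 1, 2, 5]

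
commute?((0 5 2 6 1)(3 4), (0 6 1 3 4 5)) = no:(0 5 2 6 1)(3 4)*(0 6 1 3 4 5) = (1 6 3 5 2), (0 6 1 3 4 5)*(0 5 2 6 1)(3 4) = (0 1 4 2 6)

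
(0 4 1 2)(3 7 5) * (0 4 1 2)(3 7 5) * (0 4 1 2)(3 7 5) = (0 2 1 4)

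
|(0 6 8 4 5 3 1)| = 7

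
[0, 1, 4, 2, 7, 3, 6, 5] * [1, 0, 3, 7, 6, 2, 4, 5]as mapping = [0→1, 1→0, 2→6, 3→3, 4→5, 5→7, 6→4, 7→2]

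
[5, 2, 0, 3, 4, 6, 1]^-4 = [5, 2, 0, 3, 4, 6, 1]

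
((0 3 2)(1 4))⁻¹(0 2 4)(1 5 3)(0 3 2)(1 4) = (0 1 3)(2 4 5)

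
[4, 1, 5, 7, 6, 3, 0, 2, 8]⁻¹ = [6, 1, 7, 5, 0, 2, 4, 3, 8]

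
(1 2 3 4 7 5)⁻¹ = (1 5 7 4 3 2)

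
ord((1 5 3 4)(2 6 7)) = 12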